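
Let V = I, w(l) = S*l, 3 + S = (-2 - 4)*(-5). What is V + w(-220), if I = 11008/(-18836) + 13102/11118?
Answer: -9145752697/1539843 ≈ -5939.4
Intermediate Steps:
S = 27 (S = -3 + (-2 - 4)*(-5) = -3 - 6*(-5) = -3 + 30 = 27)
w(l) = 27*l
I = 914723/1539843 (I = 11008*(-1/18836) + 13102*(1/11118) = -2752/4709 + 6551/5559 = 914723/1539843 ≈ 0.59404)
V = 914723/1539843 ≈ 0.59404
V + w(-220) = 914723/1539843 + 27*(-220) = 914723/1539843 - 5940 = -9145752697/1539843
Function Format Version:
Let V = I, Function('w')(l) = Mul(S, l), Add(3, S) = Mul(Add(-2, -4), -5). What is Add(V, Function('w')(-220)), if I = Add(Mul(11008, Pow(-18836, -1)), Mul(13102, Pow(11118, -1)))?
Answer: Rational(-9145752697, 1539843) ≈ -5939.4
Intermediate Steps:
S = 27 (S = Add(-3, Mul(Add(-2, -4), -5)) = Add(-3, Mul(-6, -5)) = Add(-3, 30) = 27)
Function('w')(l) = Mul(27, l)
I = Rational(914723, 1539843) (I = Add(Mul(11008, Rational(-1, 18836)), Mul(13102, Rational(1, 11118))) = Add(Rational(-2752, 4709), Rational(6551, 5559)) = Rational(914723, 1539843) ≈ 0.59404)
V = Rational(914723, 1539843) ≈ 0.59404
Add(V, Function('w')(-220)) = Add(Rational(914723, 1539843), Mul(27, -220)) = Add(Rational(914723, 1539843), -5940) = Rational(-9145752697, 1539843)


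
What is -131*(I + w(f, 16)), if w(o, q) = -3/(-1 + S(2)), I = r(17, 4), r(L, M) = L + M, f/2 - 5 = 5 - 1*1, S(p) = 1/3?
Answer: -6681/2 ≈ -3340.5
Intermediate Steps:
S(p) = 1/3 (S(p) = 1*(1/3) = 1/3)
f = 18 (f = 10 + 2*(5 - 1*1) = 10 + 2*(5 - 1) = 10 + 2*4 = 10 + 8 = 18)
I = 21 (I = 17 + 4 = 21)
w(o, q) = 9/2 (w(o, q) = -3/(-1 + 1/3) = -3/(-2/3) = -3*(-3/2) = 9/2)
-131*(I + w(f, 16)) = -131*(21 + 9/2) = -131*51/2 = -6681/2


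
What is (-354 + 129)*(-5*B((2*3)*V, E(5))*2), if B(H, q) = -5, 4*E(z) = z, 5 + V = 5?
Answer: -11250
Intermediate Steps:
V = 0 (V = -5 + 5 = 0)
E(z) = z/4
(-354 + 129)*(-5*B((2*3)*V, E(5))*2) = (-354 + 129)*(-5*(-5)*2) = -5625*2 = -225*50 = -11250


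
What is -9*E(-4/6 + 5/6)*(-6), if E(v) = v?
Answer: 9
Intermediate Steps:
-9*E(-4/6 + 5/6)*(-6) = -9*(-4/6 + 5/6)*(-6) = -9*(-4*⅙ + 5*(⅙))*(-6) = -9*(-⅔ + ⅚)*(-6) = -9*⅙*(-6) = -3/2*(-6) = 9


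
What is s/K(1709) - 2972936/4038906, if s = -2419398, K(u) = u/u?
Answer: -4885862035762/2019453 ≈ -2.4194e+6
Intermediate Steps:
K(u) = 1
s/K(1709) - 2972936/4038906 = -2419398/1 - 2972936/4038906 = -2419398*1 - 2972936*1/4038906 = -2419398 - 1486468/2019453 = -4885862035762/2019453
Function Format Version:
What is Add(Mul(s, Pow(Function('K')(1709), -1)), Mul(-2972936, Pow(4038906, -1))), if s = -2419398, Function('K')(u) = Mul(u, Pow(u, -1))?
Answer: Rational(-4885862035762, 2019453) ≈ -2.4194e+6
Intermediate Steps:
Function('K')(u) = 1
Add(Mul(s, Pow(Function('K')(1709), -1)), Mul(-2972936, Pow(4038906, -1))) = Add(Mul(-2419398, Pow(1, -1)), Mul(-2972936, Pow(4038906, -1))) = Add(Mul(-2419398, 1), Mul(-2972936, Rational(1, 4038906))) = Add(-2419398, Rational(-1486468, 2019453)) = Rational(-4885862035762, 2019453)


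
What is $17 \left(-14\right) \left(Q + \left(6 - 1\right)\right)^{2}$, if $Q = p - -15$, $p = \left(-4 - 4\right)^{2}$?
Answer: $-1679328$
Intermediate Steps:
$p = 64$ ($p = \left(-8\right)^{2} = 64$)
$Q = 79$ ($Q = 64 - -15 = 64 + 15 = 79$)
$17 \left(-14\right) \left(Q + \left(6 - 1\right)\right)^{2} = 17 \left(-14\right) \left(79 + \left(6 - 1\right)\right)^{2} = - 238 \left(79 + 5\right)^{2} = - 238 \cdot 84^{2} = \left(-238\right) 7056 = -1679328$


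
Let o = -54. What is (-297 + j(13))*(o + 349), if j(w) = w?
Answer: -83780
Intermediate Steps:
(-297 + j(13))*(o + 349) = (-297 + 13)*(-54 + 349) = -284*295 = -83780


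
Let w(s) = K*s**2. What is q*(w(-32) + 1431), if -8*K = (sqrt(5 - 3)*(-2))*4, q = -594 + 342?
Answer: -360612 - 258048*sqrt(2) ≈ -7.2555e+5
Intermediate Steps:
q = -252
K = sqrt(2) (K = -sqrt(5 - 3)*(-2)*4/8 = -sqrt(2)*(-2)*4/8 = -(-2*sqrt(2))*4/8 = -(-1)*sqrt(2) = sqrt(2) ≈ 1.4142)
w(s) = sqrt(2)*s**2
q*(w(-32) + 1431) = -252*(sqrt(2)*(-32)**2 + 1431) = -252*(sqrt(2)*1024 + 1431) = -252*(1024*sqrt(2) + 1431) = -252*(1431 + 1024*sqrt(2)) = -360612 - 258048*sqrt(2)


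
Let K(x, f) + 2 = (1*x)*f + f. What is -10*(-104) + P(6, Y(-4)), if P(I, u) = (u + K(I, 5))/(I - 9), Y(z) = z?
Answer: 3091/3 ≈ 1030.3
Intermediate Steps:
K(x, f) = -2 + f + f*x (K(x, f) = -2 + ((1*x)*f + f) = -2 + (x*f + f) = -2 + (f*x + f) = -2 + (f + f*x) = -2 + f + f*x)
P(I, u) = (3 + u + 5*I)/(-9 + I) (P(I, u) = (u + (-2 + 5 + 5*I))/(I - 9) = (u + (3 + 5*I))/(-9 + I) = (3 + u + 5*I)/(-9 + I))
-10*(-104) + P(6, Y(-4)) = -10*(-104) + (3 - 4 + 5*6)/(-9 + 6) = 1040 + (3 - 4 + 30)/(-3) = 1040 - ⅓*29 = 1040 - 29/3 = 3091/3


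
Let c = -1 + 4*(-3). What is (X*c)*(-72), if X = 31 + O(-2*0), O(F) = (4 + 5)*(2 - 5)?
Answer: 3744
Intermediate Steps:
O(F) = -27 (O(F) = 9*(-3) = -27)
c = -13 (c = -1 - 12 = -13)
X = 4 (X = 31 - 27 = 4)
(X*c)*(-72) = (4*(-13))*(-72) = -52*(-72) = 3744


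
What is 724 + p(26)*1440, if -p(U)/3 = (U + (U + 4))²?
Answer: -13546796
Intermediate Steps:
p(U) = -3*(4 + 2*U)² (p(U) = -3*(U + (U + 4))² = -3*(U + (4 + U))² = -3*(4 + 2*U)²)
724 + p(26)*1440 = 724 - 12*(2 + 26)²*1440 = 724 - 12*28²*1440 = 724 - 12*784*1440 = 724 - 9408*1440 = 724 - 13547520 = -13546796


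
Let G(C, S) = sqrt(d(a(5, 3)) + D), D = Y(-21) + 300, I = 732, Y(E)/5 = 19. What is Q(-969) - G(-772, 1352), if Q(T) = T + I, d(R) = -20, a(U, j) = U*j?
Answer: -237 - 5*sqrt(15) ≈ -256.36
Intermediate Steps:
Y(E) = 95 (Y(E) = 5*19 = 95)
D = 395 (D = 95 + 300 = 395)
G(C, S) = 5*sqrt(15) (G(C, S) = sqrt(-20 + 395) = sqrt(375) = 5*sqrt(15))
Q(T) = 732 + T (Q(T) = T + 732 = 732 + T)
Q(-969) - G(-772, 1352) = (732 - 969) - 5*sqrt(15) = -237 - 5*sqrt(15)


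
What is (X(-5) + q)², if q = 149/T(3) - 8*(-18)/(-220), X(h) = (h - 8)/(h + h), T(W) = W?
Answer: 275659609/108900 ≈ 2531.3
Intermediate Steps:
X(h) = (-8 + h)/(2*h) (X(h) = (-8 + h)/((2*h)) = (-8 + h)*(1/(2*h)) = (-8 + h)/(2*h))
q = 8087/165 (q = 149/3 - 8*(-18)/(-220) = 149*(⅓) + 144*(-1/220) = 149/3 - 36/55 = 8087/165 ≈ 49.012)
(X(-5) + q)² = ((½)*(-8 - 5)/(-5) + 8087/165)² = ((½)*(-⅕)*(-13) + 8087/165)² = (13/10 + 8087/165)² = (16603/330)² = 275659609/108900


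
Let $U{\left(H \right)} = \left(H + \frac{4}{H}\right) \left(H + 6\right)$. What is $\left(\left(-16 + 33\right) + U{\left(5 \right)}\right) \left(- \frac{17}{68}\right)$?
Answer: $- \frac{101}{5} \approx -20.2$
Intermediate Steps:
$U{\left(H \right)} = \left(6 + H\right) \left(H + \frac{4}{H}\right)$ ($U{\left(H \right)} = \left(H + \frac{4}{H}\right) \left(6 + H\right) = \left(6 + H\right) \left(H + \frac{4}{H}\right)$)
$\left(\left(-16 + 33\right) + U{\left(5 \right)}\right) \left(- \frac{17}{68}\right) = \left(\left(-16 + 33\right) + \left(4 + 5^{2} + 6 \cdot 5 + \frac{24}{5}\right)\right) \left(- \frac{17}{68}\right) = \left(17 + \left(4 + 25 + 30 + 24 \cdot \frac{1}{5}\right)\right) \left(\left(-17\right) \frac{1}{68}\right) = \left(17 + \left(4 + 25 + 30 + \frac{24}{5}\right)\right) \left(- \frac{1}{4}\right) = \left(17 + \frac{319}{5}\right) \left(- \frac{1}{4}\right) = \frac{404}{5} \left(- \frac{1}{4}\right) = - \frac{101}{5}$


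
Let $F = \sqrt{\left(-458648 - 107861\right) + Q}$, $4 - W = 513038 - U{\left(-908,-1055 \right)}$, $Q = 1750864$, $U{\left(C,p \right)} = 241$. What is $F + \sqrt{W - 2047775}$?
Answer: $3 \sqrt{131595} + 2 i \sqrt{640142} \approx 1088.3 + 1600.2 i$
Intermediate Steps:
$W = -512793$ ($W = 4 - \left(513038 - 241\right) = 4 - 512797 = -512793$)
$F = 3 \sqrt{131595}$ ($F = \sqrt{\left(-458648 - 107861\right) + 1750864} = \sqrt{-566509 + 1750864} = \sqrt{1184355} = 3 \sqrt{131595} \approx 1088.3$)
$F + \sqrt{W - 2047775} = 3 \sqrt{131595} + \sqrt{-512793 - 2047775} = 3 \sqrt{131595} + \sqrt{-2560568} = 3 \sqrt{131595} + 2 i \sqrt{640142}$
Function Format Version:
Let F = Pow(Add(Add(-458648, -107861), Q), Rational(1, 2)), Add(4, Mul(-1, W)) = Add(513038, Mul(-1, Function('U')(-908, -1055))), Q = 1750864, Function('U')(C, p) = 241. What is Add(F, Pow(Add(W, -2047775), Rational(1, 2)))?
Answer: Add(Mul(3, Pow(131595, Rational(1, 2))), Mul(2, I, Pow(640142, Rational(1, 2)))) ≈ Add(1088.3, Mul(1600.2, I))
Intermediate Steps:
W = -512793 (W = Add(4, Mul(-1, Add(513038, Mul(-1, 241)))) = Add(4, Mul(-1, Add(513038, -241))) = Add(4, Mul(-1, 512797)) = Add(4, -512797) = -512793)
F = Mul(3, Pow(131595, Rational(1, 2))) (F = Pow(Add(Add(-458648, -107861), 1750864), Rational(1, 2)) = Pow(Add(-566509, 1750864), Rational(1, 2)) = Pow(1184355, Rational(1, 2)) = Mul(3, Pow(131595, Rational(1, 2))) ≈ 1088.3)
Add(F, Pow(Add(W, -2047775), Rational(1, 2))) = Add(Mul(3, Pow(131595, Rational(1, 2))), Pow(Add(-512793, -2047775), Rational(1, 2))) = Add(Mul(3, Pow(131595, Rational(1, 2))), Pow(-2560568, Rational(1, 2))) = Add(Mul(3, Pow(131595, Rational(1, 2))), Mul(2, I, Pow(640142, Rational(1, 2))))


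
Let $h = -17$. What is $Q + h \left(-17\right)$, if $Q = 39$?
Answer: $328$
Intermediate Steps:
$Q + h \left(-17\right) = 39 - -289 = 39 + 289 = 328$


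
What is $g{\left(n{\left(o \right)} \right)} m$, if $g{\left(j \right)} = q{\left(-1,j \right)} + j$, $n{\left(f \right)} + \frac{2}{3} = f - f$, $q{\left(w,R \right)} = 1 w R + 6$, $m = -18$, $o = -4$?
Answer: $-108$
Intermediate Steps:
$q{\left(w,R \right)} = 6 + R w$ ($q{\left(w,R \right)} = w R + 6 = R w + 6 = 6 + R w$)
$n{\left(f \right)} = - \frac{2}{3}$ ($n{\left(f \right)} = - \frac{2}{3} + \left(f - f\right) = - \frac{2}{3} + 0 = - \frac{2}{3}$)
$g{\left(j \right)} = 6$ ($g{\left(j \right)} = \left(6 + j \left(-1\right)\right) + j = \left(6 - j\right) + j = 6$)
$g{\left(n{\left(o \right)} \right)} m = 6 \left(-18\right) = -108$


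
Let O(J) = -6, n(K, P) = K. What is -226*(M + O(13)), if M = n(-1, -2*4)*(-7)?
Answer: -226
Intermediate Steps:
M = 7 (M = -1*(-7) = 7)
-226*(M + O(13)) = -226*(7 - 6) = -226*1 = -226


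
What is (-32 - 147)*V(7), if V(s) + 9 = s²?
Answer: -7160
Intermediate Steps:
V(s) = -9 + s²
(-32 - 147)*V(7) = (-32 - 147)*(-9 + 7²) = -179*(-9 + 49) = -179*40 = -7160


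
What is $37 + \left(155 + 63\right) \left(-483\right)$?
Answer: $-105257$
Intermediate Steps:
$37 + \left(155 + 63\right) \left(-483\right) = 37 + 218 \left(-483\right) = 37 - 105294 = -105257$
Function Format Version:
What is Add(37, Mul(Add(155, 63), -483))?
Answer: -105257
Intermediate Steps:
Add(37, Mul(Add(155, 63), -483)) = Add(37, Mul(218, -483)) = Add(37, -105294) = -105257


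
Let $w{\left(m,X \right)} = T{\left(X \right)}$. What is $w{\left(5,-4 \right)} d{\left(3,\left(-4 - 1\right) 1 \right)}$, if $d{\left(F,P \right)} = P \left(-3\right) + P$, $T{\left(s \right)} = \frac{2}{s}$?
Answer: $-5$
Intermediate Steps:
$d{\left(F,P \right)} = - 2 P$ ($d{\left(F,P \right)} = - 3 P + P = - 2 P$)
$w{\left(m,X \right)} = \frac{2}{X}$
$w{\left(5,-4 \right)} d{\left(3,\left(-4 - 1\right) 1 \right)} = \frac{2}{-4} \left(- 2 \left(-4 - 1\right) 1\right) = 2 \left(- \frac{1}{4}\right) \left(- 2 \left(\left(-5\right) 1\right)\right) = - \frac{\left(-2\right) \left(-5\right)}{2} = \left(- \frac{1}{2}\right) 10 = -5$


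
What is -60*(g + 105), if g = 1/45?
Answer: -18904/3 ≈ -6301.3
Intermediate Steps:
g = 1/45 ≈ 0.022222
-60*(g + 105) = -60*(1/45 + 105) = -60*4726/45 = -18904/3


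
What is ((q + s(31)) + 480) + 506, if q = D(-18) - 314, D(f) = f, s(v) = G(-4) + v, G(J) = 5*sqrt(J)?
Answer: 685 + 10*I ≈ 685.0 + 10.0*I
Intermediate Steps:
s(v) = v + 10*I (s(v) = 5*sqrt(-4) + v = 5*(2*I) + v = 10*I + v = v + 10*I)
q = -332 (q = -18 - 314 = -332)
((q + s(31)) + 480) + 506 = ((-332 + (31 + 10*I)) + 480) + 506 = ((-301 + 10*I) + 480) + 506 = (179 + 10*I) + 506 = 685 + 10*I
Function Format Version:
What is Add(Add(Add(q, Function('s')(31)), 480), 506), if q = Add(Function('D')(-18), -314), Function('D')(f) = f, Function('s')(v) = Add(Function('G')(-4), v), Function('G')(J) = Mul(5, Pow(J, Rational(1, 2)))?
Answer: Add(685, Mul(10, I)) ≈ Add(685.00, Mul(10.000, I))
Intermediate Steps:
Function('s')(v) = Add(v, Mul(10, I)) (Function('s')(v) = Add(Mul(5, Pow(-4, Rational(1, 2))), v) = Add(Mul(5, Mul(2, I)), v) = Add(Mul(10, I), v) = Add(v, Mul(10, I)))
q = -332 (q = Add(-18, -314) = -332)
Add(Add(Add(q, Function('s')(31)), 480), 506) = Add(Add(Add(-332, Add(31, Mul(10, I))), 480), 506) = Add(Add(Add(-301, Mul(10, I)), 480), 506) = Add(Add(179, Mul(10, I)), 506) = Add(685, Mul(10, I))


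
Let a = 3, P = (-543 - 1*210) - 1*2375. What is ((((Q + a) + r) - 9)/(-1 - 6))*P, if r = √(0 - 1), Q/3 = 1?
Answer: -9384/7 + 3128*I/7 ≈ -1340.6 + 446.86*I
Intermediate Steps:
Q = 3 (Q = 3*1 = 3)
r = I (r = √(-1) = I ≈ 1.0*I)
P = -3128 (P = (-543 - 210) - 2375 = -753 - 2375 = -3128)
((((Q + a) + r) - 9)/(-1 - 6))*P = ((((3 + 3) + I) - 9)/(-1 - 6))*(-3128) = (((6 + I) - 9)/(-7))*(-3128) = ((-3 + I)*(-⅐))*(-3128) = (3/7 - I/7)*(-3128) = -9384/7 + 3128*I/7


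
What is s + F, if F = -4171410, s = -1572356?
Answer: -5743766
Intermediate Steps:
s + F = -1572356 - 4171410 = -5743766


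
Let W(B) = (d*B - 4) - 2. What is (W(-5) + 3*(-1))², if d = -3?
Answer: 36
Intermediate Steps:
W(B) = -6 - 3*B (W(B) = (-3*B - 4) - 2 = (-4 - 3*B) - 2 = -6 - 3*B)
(W(-5) + 3*(-1))² = ((-6 - 3*(-5)) + 3*(-1))² = ((-6 + 15) - 3)² = (9 - 3)² = 6² = 36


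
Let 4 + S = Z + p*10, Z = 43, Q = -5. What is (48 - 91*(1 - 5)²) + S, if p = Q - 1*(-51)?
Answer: -909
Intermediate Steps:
p = 46 (p = -5 - 1*(-51) = -5 + 51 = 46)
S = 499 (S = -4 + (43 + 46*10) = -4 + (43 + 460) = -4 + 503 = 499)
(48 - 91*(1 - 5)²) + S = (48 - 91*(1 - 5)²) + 499 = (48 - 91*(-4)²) + 499 = (48 - 91*16) + 499 = (48 - 1456) + 499 = -1408 + 499 = -909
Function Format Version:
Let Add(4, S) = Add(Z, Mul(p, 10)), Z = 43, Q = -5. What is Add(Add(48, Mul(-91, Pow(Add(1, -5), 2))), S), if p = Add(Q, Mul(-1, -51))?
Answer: -909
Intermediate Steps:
p = 46 (p = Add(-5, Mul(-1, -51)) = Add(-5, 51) = 46)
S = 499 (S = Add(-4, Add(43, Mul(46, 10))) = Add(-4, Add(43, 460)) = Add(-4, 503) = 499)
Add(Add(48, Mul(-91, Pow(Add(1, -5), 2))), S) = Add(Add(48, Mul(-91, Pow(Add(1, -5), 2))), 499) = Add(Add(48, Mul(-91, Pow(-4, 2))), 499) = Add(Add(48, Mul(-91, 16)), 499) = Add(Add(48, -1456), 499) = Add(-1408, 499) = -909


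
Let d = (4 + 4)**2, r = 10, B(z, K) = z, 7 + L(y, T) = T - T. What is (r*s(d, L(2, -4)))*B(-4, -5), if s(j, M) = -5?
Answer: 200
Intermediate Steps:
L(y, T) = -7 (L(y, T) = -7 + (T - T) = -7 + 0 = -7)
d = 64 (d = 8**2 = 64)
(r*s(d, L(2, -4)))*B(-4, -5) = (10*(-5))*(-4) = -50*(-4) = 200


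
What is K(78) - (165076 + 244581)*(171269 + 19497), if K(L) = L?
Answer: -78148627184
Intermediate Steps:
K(78) - (165076 + 244581)*(171269 + 19497) = 78 - (165076 + 244581)*(171269 + 19497) = 78 - 409657*190766 = 78 - 1*78148627262 = 78 - 78148627262 = -78148627184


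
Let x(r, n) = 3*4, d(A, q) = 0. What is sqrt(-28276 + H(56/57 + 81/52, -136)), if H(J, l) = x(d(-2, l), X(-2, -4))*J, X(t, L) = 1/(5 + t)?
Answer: I*sqrt(1723230821)/247 ≈ 168.06*I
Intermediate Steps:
x(r, n) = 12
H(J, l) = 12*J
sqrt(-28276 + H(56/57 + 81/52, -136)) = sqrt(-28276 + 12*(56/57 + 81/52)) = sqrt(-28276 + 12*(7529/2964)) = sqrt(-28276 + 7529/247) = sqrt(-6976643/247) = I*sqrt(1723230821)/247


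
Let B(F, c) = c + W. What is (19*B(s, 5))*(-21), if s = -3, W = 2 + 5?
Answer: -4788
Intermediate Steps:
W = 7
B(F, c) = 7 + c (B(F, c) = c + 7 = 7 + c)
(19*B(s, 5))*(-21) = (19*(7 + 5))*(-21) = (19*12)*(-21) = 228*(-21) = -4788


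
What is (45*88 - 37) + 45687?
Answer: 49610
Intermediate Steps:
(45*88 - 37) + 45687 = (3960 - 37) + 45687 = 3923 + 45687 = 49610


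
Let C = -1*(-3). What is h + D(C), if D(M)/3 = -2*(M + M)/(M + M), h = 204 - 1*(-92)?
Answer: 290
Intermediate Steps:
h = 296 (h = 204 + 92 = 296)
C = 3
D(M) = -6 (D(M) = 3*(-2*(M + M)/(M + M)) = 3*(-2*2*M/(2*M)) = 3*(-2*2*M*1/(2*M)) = 3*(-2*1) = 3*(-2) = -6)
h + D(C) = 296 - 6 = 290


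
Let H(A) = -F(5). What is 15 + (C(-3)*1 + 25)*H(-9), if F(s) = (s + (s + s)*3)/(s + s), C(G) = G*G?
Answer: -104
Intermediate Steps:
C(G) = G²
F(s) = 7/2 (F(s) = (s + (2*s)*3)/((2*s)) = (s + 6*s)*(1/(2*s)) = (7*s)*(1/(2*s)) = 7/2)
H(A) = -7/2 (H(A) = -1*7/2 = -7/2)
15 + (C(-3)*1 + 25)*H(-9) = 15 + ((-3)²*1 + 25)*(-7/2) = 15 + (9*1 + 25)*(-7/2) = 15 + (9 + 25)*(-7/2) = 15 + 34*(-7/2) = 15 - 119 = -104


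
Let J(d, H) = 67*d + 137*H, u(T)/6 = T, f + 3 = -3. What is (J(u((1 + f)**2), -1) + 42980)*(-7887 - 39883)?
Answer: -2526698610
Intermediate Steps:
f = -6 (f = -3 - 3 = -6)
u(T) = 6*T
(J(u((1 + f)**2), -1) + 42980)*(-7887 - 39883) = ((67*(6*(1 - 6)**2) + 137*(-1)) + 42980)*(-7887 - 39883) = ((67*(6*(-5)**2) - 137) + 42980)*(-47770) = ((67*(6*25) - 137) + 42980)*(-47770) = ((67*150 - 137) + 42980)*(-47770) = ((10050 - 137) + 42980)*(-47770) = (9913 + 42980)*(-47770) = 52893*(-47770) = -2526698610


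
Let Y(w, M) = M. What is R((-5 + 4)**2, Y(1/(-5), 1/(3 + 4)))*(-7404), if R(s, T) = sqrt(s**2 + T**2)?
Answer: -37020*sqrt(2)/7 ≈ -7479.2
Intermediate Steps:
R(s, T) = sqrt(T**2 + s**2)
R((-5 + 4)**2, Y(1/(-5), 1/(3 + 4)))*(-7404) = sqrt((1/(3 + 4))**2 + ((-5 + 4)**2)**2)*(-7404) = sqrt((1/7)**2 + ((-1)**2)**2)*(-7404) = sqrt((1/7)**2 + 1**2)*(-7404) = sqrt(1/49 + 1)*(-7404) = sqrt(50/49)*(-7404) = (5*sqrt(2)/7)*(-7404) = -37020*sqrt(2)/7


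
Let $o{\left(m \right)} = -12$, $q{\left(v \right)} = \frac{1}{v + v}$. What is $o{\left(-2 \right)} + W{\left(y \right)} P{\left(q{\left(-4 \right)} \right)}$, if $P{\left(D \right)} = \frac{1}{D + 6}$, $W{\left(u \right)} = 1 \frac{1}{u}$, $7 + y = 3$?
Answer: $- \frac{566}{47} \approx -12.043$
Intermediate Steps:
$y = -4$ ($y = -7 + 3 = -4$)
$q{\left(v \right)} = \frac{1}{2 v}$
$W{\left(u \right)} = \frac{1}{u}$
$P{\left(D \right)} = \frac{1}{6 + D}$
$o{\left(-2 \right)} + W{\left(y \right)} P{\left(q{\left(-4 \right)} \right)} = -12 + \frac{1}{\left(-4\right) \left(6 + \frac{1}{2 \left(-4\right)}\right)} = -12 - \frac{1}{4 \left(6 + \frac{1}{2} \left(- \frac{1}{4}\right)\right)} = -12 - \frac{1}{4 \left(6 - \frac{1}{8}\right)} = -12 - \frac{1}{4 \cdot \frac{47}{8}} = -12 - \frac{2}{47} = - \frac{566}{47}$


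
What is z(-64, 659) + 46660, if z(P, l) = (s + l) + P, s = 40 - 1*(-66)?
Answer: 47361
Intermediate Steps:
s = 106 (s = 40 + 66 = 106)
z(P, l) = 106 + P + l (z(P, l) = (106 + l) + P = 106 + P + l)
z(-64, 659) + 46660 = (106 - 64 + 659) + 46660 = 701 + 46660 = 47361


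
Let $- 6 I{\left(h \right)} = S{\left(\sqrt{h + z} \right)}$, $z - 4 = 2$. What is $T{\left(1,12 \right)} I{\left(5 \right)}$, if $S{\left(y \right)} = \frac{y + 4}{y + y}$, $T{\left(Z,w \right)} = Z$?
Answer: $- \frac{1}{12} - \frac{\sqrt{11}}{33} \approx -0.18384$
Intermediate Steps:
$z = 6$ ($z = 4 + 2 = 6$)
$S{\left(y \right)} = \frac{4 + y}{2 y}$
$I{\left(h \right)} = - \frac{4 + \sqrt{6 + h}}{12 \sqrt{6 + h}}$ ($I{\left(h \right)} = - \frac{\frac{1}{2} \frac{1}{\sqrt{h + 6}} \left(4 + \sqrt{h + 6}\right)}{6} = - \frac{\frac{1}{2} \frac{1}{\sqrt{6 + h}} \left(4 + \sqrt{6 + h}\right)}{6} = - \frac{4 + \sqrt{6 + h}}{12 \sqrt{6 + h}}$)
$T{\left(1,12 \right)} I{\left(5 \right)} = 1 \left(- \frac{1}{12} - \frac{1}{3 \sqrt{6 + 5}}\right) = 1 \left(- \frac{1}{12} - \frac{1}{3 \sqrt{11}}\right) = 1 \left(- \frac{1}{12} - \frac{\frac{1}{11} \sqrt{11}}{3}\right) = 1 \left(- \frac{1}{12} - \frac{\sqrt{11}}{33}\right) = - \frac{1}{12} - \frac{\sqrt{11}}{33}$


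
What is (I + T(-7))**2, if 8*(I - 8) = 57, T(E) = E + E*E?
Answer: 208849/64 ≈ 3263.3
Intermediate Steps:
T(E) = E + E**2
I = 121/8 (I = 8 + (1/8)*57 = 8 + 57/8 = 121/8 ≈ 15.125)
(I + T(-7))**2 = (121/8 - 7*(1 - 7))**2 = (121/8 - 7*(-6))**2 = (121/8 + 42)**2 = (457/8)**2 = 208849/64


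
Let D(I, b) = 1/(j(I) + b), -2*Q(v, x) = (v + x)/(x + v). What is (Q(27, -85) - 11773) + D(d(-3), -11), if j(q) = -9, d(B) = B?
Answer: -235471/20 ≈ -11774.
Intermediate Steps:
Q(v, x) = -½ (Q(v, x) = -(v + x)/(2*(x + v)) = -(v + x)/(2*(v + x)) = -½*1 = -½)
D(I, b) = 1/(-9 + b)
(Q(27, -85) - 11773) + D(d(-3), -11) = (-½ - 11773) + 1/(-9 - 11) = -23547/2 + 1/(-20) = -23547/2 - 1/20 = -235471/20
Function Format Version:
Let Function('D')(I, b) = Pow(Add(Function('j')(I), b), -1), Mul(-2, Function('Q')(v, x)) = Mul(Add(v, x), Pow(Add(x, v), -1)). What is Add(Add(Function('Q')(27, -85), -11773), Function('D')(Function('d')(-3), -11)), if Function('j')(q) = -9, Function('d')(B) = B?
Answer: Rational(-235471, 20) ≈ -11774.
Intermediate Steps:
Function('Q')(v, x) = Rational(-1, 2) (Function('Q')(v, x) = Mul(Rational(-1, 2), Mul(Add(v, x), Pow(Add(x, v), -1))) = Mul(Rational(-1, 2), Mul(Add(v, x), Pow(Add(v, x), -1))) = Mul(Rational(-1, 2), 1) = Rational(-1, 2))
Function('D')(I, b) = Pow(Add(-9, b), -1)
Add(Add(Function('Q')(27, -85), -11773), Function('D')(Function('d')(-3), -11)) = Add(Add(Rational(-1, 2), -11773), Pow(Add(-9, -11), -1)) = Add(Rational(-23547, 2), Pow(-20, -1)) = Add(Rational(-23547, 2), Rational(-1, 20)) = Rational(-235471, 20)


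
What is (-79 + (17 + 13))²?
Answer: 2401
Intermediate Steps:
(-79 + (17 + 13))² = (-79 + 30)² = (-49)² = 2401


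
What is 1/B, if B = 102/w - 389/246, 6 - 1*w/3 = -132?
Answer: -5658/7553 ≈ -0.74911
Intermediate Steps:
w = 414 (w = 18 - 3*(-132) = 18 + 396 = 414)
B = -7553/5658 (B = 102/414 - 389/246 = 102*(1/414) - 389*1/246 = 17/69 - 389/246 = -7553/5658 ≈ -1.3349)
1/B = 1/(-7553/5658) = -5658/7553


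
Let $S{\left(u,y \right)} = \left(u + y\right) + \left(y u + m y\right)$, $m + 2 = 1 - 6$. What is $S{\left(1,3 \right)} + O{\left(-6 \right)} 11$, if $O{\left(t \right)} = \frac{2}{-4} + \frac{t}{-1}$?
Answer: $\frac{93}{2} \approx 46.5$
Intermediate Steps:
$m = -7$ ($m = -2 + \left(1 - 6\right) = -2 - 5 = -7$)
$S{\left(u,y \right)} = u - 6 y + u y$ ($S{\left(u,y \right)} = \left(u + y\right) + \left(y u - 7 y\right) = \left(u + y\right) + \left(u y - 7 y\right) = \left(u + y\right) + \left(- 7 y + u y\right) = u - 6 y + u y$)
$O{\left(t \right)} = - \frac{1}{2} - t$ ($O{\left(t \right)} = 2 \left(- \frac{1}{4}\right) + t \left(-1\right) = - \frac{1}{2} - t$)
$S{\left(1,3 \right)} + O{\left(-6 \right)} 11 = \left(1 - 18 + 1 \cdot 3\right) + \left(- \frac{1}{2} - -6\right) 11 = \left(1 - 18 + 3\right) + \left(- \frac{1}{2} + 6\right) 11 = -14 + \frac{11}{2} \cdot 11 = -14 + \frac{121}{2} = \frac{93}{2}$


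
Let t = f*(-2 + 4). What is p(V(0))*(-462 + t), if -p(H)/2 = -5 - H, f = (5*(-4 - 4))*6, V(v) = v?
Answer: -9420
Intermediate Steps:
f = -240 (f = (5*(-8))*6 = -40*6 = -240)
p(H) = 10 + 2*H (p(H) = -2*(-5 - H) = 10 + 2*H)
t = -480 (t = -240*(-2 + 4) = -240*2 = -480)
p(V(0))*(-462 + t) = (10 + 2*0)*(-462 - 480) = (10 + 0)*(-942) = 10*(-942) = -9420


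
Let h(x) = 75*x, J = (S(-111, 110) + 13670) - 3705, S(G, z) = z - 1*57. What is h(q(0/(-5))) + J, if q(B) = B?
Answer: 10018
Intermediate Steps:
S(G, z) = -57 + z (S(G, z) = z - 57 = -57 + z)
J = 10018 (J = ((-57 + 110) + 13670) - 3705 = (53 + 13670) - 3705 = 13723 - 3705 = 10018)
h(q(0/(-5))) + J = 75*(0/(-5)) + 10018 = 75*(0*(-⅕)) + 10018 = 75*0 + 10018 = 0 + 10018 = 10018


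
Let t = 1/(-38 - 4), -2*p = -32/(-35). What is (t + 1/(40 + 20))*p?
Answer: 4/1225 ≈ 0.0032653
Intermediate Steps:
p = -16/35 (p = -(-16)/(-35) = -(-16)*(-1)/35 = -½*32/35 = -16/35 ≈ -0.45714)
t = -1/42 (t = 1/(-42) = -1/42 ≈ -0.023810)
(t + 1/(40 + 20))*p = (-1/42 + 1/(40 + 20))*(-16/35) = (-1/42 + 1/60)*(-16/35) = -1/140*(-16/35) = 4/1225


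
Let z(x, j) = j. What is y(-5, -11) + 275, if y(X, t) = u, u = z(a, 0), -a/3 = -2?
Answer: 275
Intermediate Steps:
a = 6 (a = -3*(-2) = 6)
u = 0
y(X, t) = 0
y(-5, -11) + 275 = 0 + 275 = 275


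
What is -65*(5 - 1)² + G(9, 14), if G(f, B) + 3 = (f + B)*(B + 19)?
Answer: -284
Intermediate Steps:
G(f, B) = -3 + (19 + B)*(B + f) (G(f, B) = -3 + (f + B)*(B + 19) = -3 + (B + f)*(19 + B) = -3 + (19 + B)*(B + f))
-65*(5 - 1)² + G(9, 14) = -65*(5 - 1)² + (-3 + 14² + 19*14 + 19*9 + 14*9) = -65*4² + (-3 + 196 + 266 + 171 + 126) = -65*16 + 756 = -1040 + 756 = -284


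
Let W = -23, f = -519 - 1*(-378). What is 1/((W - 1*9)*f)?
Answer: 1/4512 ≈ 0.00022163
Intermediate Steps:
f = -141 (f = -519 + 378 = -141)
1/((W - 1*9)*f) = 1/((-23 - 1*9)*(-141)) = 1/((-23 - 9)*(-141)) = 1/(-32*(-141)) = 1/4512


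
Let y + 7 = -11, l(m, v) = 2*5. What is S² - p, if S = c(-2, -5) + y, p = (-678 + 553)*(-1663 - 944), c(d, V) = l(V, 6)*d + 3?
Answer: -324650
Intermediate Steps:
l(m, v) = 10
c(d, V) = 3 + 10*d (c(d, V) = 10*d + 3 = 3 + 10*d)
y = -18 (y = -7 - 11 = -18)
p = 325875 (p = -125*(-2607) = 325875)
S = -35 (S = (3 + 10*(-2)) - 18 = (3 - 20) - 18 = -17 - 18 = -35)
S² - p = (-35)² - 1*325875 = 1225 - 325875 = -324650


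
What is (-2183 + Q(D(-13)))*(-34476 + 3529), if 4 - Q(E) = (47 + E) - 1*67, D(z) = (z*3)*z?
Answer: 82504702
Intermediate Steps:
D(z) = 3*z² (D(z) = (3*z)*z = 3*z²)
Q(E) = 24 - E (Q(E) = 4 - ((47 + E) - 1*67) = 4 - ((47 + E) - 67) = 4 - (-20 + E) = 4 + (20 - E) = 24 - E)
(-2183 + Q(D(-13)))*(-34476 + 3529) = (-2183 + (24 - 3*(-13)²))*(-34476 + 3529) = (-2183 + (24 - 3*169))*(-30947) = (-2183 + (24 - 1*507))*(-30947) = (-2183 + (24 - 507))*(-30947) = (-2183 - 483)*(-30947) = -2666*(-30947) = 82504702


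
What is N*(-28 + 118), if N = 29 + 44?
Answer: 6570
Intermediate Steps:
N = 73
N*(-28 + 118) = 73*(-28 + 118) = 73*90 = 6570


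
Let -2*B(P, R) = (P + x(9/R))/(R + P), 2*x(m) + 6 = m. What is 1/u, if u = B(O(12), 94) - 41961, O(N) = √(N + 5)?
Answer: -52316741827568/2195261930298303049 + 6853352*√17/2195261930298303049 ≈ -2.3832e-5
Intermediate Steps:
x(m) = -3 + m/2
O(N) = √(5 + N)
B(P, R) = -(-3 + P + 9/(2*R))/(2*(P + R)) (B(P, R) = -(P + (-3 + (9/R)/2))/(2*(R + P)) = -(P + (-3 + 9/(2*R)))/(2*(P + R)) = -(-3 + P + 9/(2*R))/(2*(P + R)))
u = -41961 + (555 - 188*√17)/(376*(94 + √17)) (u = (¼)*(-9 - 2*94*(-3 + √(5 + 12)))/(94*(√(5 + 12) + 94)) - 41961 = (¼)*(1/94)*(-9 - 2*94*(-3 + √17))/(√17 + 94) - 41961 = (¼)*(1/94)*(-9 + (564 - 188*√17))/(94 + √17) - 41961 = (¼)*(1/94)*(555 - 188*√17)/(94 + √17) - 41961 = (555 - 188*√17)/(376*(94 + √17)) - 41961 = -41961 + (555 - 188*√17)/(376*(94 + √17)) ≈ -41961.)
1/u = 1/(-1480215647/35276 - 18227*√17/3315944)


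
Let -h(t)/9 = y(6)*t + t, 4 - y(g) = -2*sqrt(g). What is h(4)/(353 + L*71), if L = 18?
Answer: -180/1631 - 72*sqrt(6)/1631 ≈ -0.21849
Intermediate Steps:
y(g) = 4 + 2*sqrt(g) (y(g) = 4 - (-2)*sqrt(g) = 4 + 2*sqrt(g))
h(t) = -9*t - 9*t*(4 + 2*sqrt(6)) (h(t) = -9*((4 + 2*sqrt(6))*t + t) = -9*(t*(4 + 2*sqrt(6)) + t) = -9*(t + t*(4 + 2*sqrt(6))) = -9*t - 9*t*(4 + 2*sqrt(6)))
h(4)/(353 + L*71) = (-9*4*(5 + 2*sqrt(6)))/(353 + 18*71) = (-180 - 72*sqrt(6))/(353 + 1278) = (-180 - 72*sqrt(6))/1631 = -180/1631 - 72*sqrt(6)/1631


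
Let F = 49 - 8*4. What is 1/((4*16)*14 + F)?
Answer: 1/913 ≈ 0.0010953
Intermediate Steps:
F = 17 (F = 49 - 32 = 17)
1/((4*16)*14 + F) = 1/((4*16)*14 + 17) = 1/(64*14 + 17) = 1/(896 + 17) = 1/913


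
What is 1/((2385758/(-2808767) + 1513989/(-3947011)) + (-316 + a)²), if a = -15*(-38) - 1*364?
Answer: 11086234245437/134129765314376799 ≈ 8.2653e-5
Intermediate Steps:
a = 206 (a = 570 - 364 = 206)
1/((2385758/(-2808767) + 1513989/(-3947011)) + (-316 + a)²) = 1/((2385758/(-2808767) + 1513989/(-3947011)) + (-316 + 206)²) = 1/((2385758*(-1/2808767) + 1513989*(-1/3947011)) + (-110)²) = 1/((-2385758/2808767 - 1513989/3947011) + 12100) = 1/(-13669055410901/11086234245437 + 12100) = 1/(134129765314376799/11086234245437) = 11086234245437/134129765314376799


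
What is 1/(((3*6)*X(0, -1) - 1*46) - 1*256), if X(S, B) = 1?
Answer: -1/284 ≈ -0.0035211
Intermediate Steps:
1/(((3*6)*X(0, -1) - 1*46) - 1*256) = 1/(((3*6)*1 - 1*46) - 1*256) = 1/((18*1 - 46) - 256) = 1/((18 - 46) - 256) = 1/(-28 - 256) = 1/(-284) = -1/284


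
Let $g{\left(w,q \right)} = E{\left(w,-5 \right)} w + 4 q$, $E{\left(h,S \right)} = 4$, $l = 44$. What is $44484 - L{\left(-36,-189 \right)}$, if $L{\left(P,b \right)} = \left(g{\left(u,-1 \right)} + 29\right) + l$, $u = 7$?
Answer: $44387$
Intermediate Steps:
$g{\left(w,q \right)} = 4 q + 4 w$ ($g{\left(w,q \right)} = 4 w + 4 q = 4 q + 4 w$)
$L{\left(P,b \right)} = 97$ ($L{\left(P,b \right)} = \left(\left(4 \left(-1\right) + 4 \cdot 7\right) + 29\right) + 44 = \left(\left(-4 + 28\right) + 29\right) + 44 = \left(24 + 29\right) + 44 = 53 + 44 = 97$)
$44484 - L{\left(-36,-189 \right)} = 44484 - 97 = 44387$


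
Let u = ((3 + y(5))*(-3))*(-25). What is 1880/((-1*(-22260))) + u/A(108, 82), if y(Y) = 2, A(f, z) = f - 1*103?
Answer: 83569/1113 ≈ 75.084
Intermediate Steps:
A(f, z) = -103 + f (A(f, z) = f - 103 = -103 + f)
u = 375 (u = ((3 + 2)*(-3))*(-25) = (5*(-3))*(-25) = -15*(-25) = 375)
1880/((-1*(-22260))) + u/A(108, 82) = 1880/((-1*(-22260))) + 375/(-103 + 108) = 1880/22260 + 375/5 = 1880*(1/22260) + 375*(1/5) = 94/1113 + 75 = 83569/1113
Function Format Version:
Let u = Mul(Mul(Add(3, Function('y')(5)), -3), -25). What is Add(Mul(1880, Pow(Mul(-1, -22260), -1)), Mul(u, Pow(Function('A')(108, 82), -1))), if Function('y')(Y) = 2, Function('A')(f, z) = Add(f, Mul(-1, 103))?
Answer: Rational(83569, 1113) ≈ 75.084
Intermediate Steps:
Function('A')(f, z) = Add(-103, f) (Function('A')(f, z) = Add(f, -103) = Add(-103, f))
u = 375 (u = Mul(Mul(Add(3, 2), -3), -25) = Mul(Mul(5, -3), -25) = Mul(-15, -25) = 375)
Add(Mul(1880, Pow(Mul(-1, -22260), -1)), Mul(u, Pow(Function('A')(108, 82), -1))) = Add(Mul(1880, Pow(Mul(-1, -22260), -1)), Mul(375, Pow(Add(-103, 108), -1))) = Add(Mul(1880, Pow(22260, -1)), Mul(375, Pow(5, -1))) = Add(Mul(1880, Rational(1, 22260)), Mul(375, Rational(1, 5))) = Add(Rational(94, 1113), 75) = Rational(83569, 1113)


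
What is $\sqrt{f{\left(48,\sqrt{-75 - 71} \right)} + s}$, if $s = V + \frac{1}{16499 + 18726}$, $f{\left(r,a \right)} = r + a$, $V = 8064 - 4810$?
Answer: $\frac{\sqrt{163884947959 + 49632025 i \sqrt{146}}}{7045} \approx 57.463 + 0.10514 i$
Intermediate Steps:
$V = 3254$ ($V = 8064 - 4810 = 3254$)
$f{\left(r,a \right)} = a + r$
$s = \frac{114622151}{35225}$ ($s = 3254 + \frac{1}{16499 + 18726} = 3254 + \frac{1}{35225} = \frac{114622151}{35225} \approx 3254.0$)
$\sqrt{f{\left(48,\sqrt{-75 - 71} \right)} + s} = \sqrt{\left(\sqrt{-75 - 71} + 48\right) + \frac{114622151}{35225}} = \sqrt{\left(\sqrt{-146} + 48\right) + \frac{114622151}{35225}} = \sqrt{\left(i \sqrt{146} + 48\right) + \frac{114622151}{35225}} = \sqrt{\left(48 + i \sqrt{146}\right) + \frac{114622151}{35225}} = \sqrt{\frac{116312951}{35225} + i \sqrt{146}}$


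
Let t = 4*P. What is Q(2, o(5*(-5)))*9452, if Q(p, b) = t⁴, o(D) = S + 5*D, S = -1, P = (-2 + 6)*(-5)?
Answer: 387153920000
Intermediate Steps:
P = -20 (P = 4*(-5) = -20)
o(D) = -1 + 5*D
t = -80 (t = 4*(-20) = -80)
Q(p, b) = 40960000 (Q(p, b) = (-80)⁴ = 40960000)
Q(2, o(5*(-5)))*9452 = 40960000*9452 = 387153920000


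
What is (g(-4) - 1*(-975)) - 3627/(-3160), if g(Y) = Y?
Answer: 3071987/3160 ≈ 972.15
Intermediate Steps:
(g(-4) - 1*(-975)) - 3627/(-3160) = (-4 - 1*(-975)) - 3627/(-3160) = (-4 + 975) - 3627*(-1/3160) = 971 + 3627/3160 = 3071987/3160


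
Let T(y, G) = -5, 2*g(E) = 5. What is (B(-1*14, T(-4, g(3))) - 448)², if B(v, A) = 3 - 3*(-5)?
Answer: 184900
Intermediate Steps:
g(E) = 5/2 (g(E) = (½)*5 = 5/2)
B(v, A) = 18 (B(v, A) = 3 + 15 = 18)
(B(-1*14, T(-4, g(3))) - 448)² = (18 - 448)² = (-430)² = 184900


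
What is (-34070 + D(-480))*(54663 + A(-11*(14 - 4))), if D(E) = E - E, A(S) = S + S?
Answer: -1854873010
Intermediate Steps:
A(S) = 2*S
D(E) = 0
(-34070 + D(-480))*(54663 + A(-11*(14 - 4))) = (-34070 + 0)*(54663 + 2*(-11*(14 - 4))) = -34070*(54663 + 2*(-11*10)) = -34070*(54663 + 2*(-110)) = -34070*(54663 - 220) = -34070*54443 = -1854873010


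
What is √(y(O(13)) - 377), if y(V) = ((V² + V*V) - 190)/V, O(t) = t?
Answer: 7*I*√1261/13 ≈ 19.121*I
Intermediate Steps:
y(V) = (-190 + 2*V²)/V (y(V) = ((V² + V²) - 190)/V = (2*V² - 190)/V = (-190 + 2*V²)/V)
√(y(O(13)) - 377) = √((-190/13 + 2*13) - 377) = √((-190*1/13 + 26) - 377) = √((-190/13 + 26) - 377) = √(148/13 - 377) = √(-4753/13) = 7*I*√1261/13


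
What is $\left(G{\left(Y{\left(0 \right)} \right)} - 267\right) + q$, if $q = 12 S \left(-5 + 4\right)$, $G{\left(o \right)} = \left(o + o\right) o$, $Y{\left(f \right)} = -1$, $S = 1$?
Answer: $-277$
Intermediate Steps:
$G{\left(o \right)} = 2 o^{2}$ ($G{\left(o \right)} = 2 o o = 2 o^{2}$)
$q = -12$ ($q = 12 \cdot 1 \left(-5 + 4\right) = 12 \cdot 1 \left(-1\right) = 12 \left(-1\right) = -12$)
$\left(G{\left(Y{\left(0 \right)} \right)} - 267\right) + q = \left(2 \left(-1\right)^{2} - 267\right) - 12 = \left(2 \cdot 1 - 267\right) - 12 = \left(2 - 267\right) - 12 = -265 - 12 = -277$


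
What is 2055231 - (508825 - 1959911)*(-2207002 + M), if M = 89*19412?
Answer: -695552801493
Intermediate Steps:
M = 1727668
2055231 - (508825 - 1959911)*(-2207002 + M) = 2055231 - (508825 - 1959911)*(-2207002 + 1727668) = 2055231 - (-1451086)*(-479334) = 2055231 - 1*695554856724 = 2055231 - 695554856724 = -695552801493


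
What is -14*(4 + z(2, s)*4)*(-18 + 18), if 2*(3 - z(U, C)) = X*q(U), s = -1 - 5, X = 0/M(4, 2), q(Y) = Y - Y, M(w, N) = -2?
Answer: 0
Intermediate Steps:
q(Y) = 0
X = 0 (X = 0/(-2) = 0*(-½) = 0)
s = -6
z(U, C) = 3 (z(U, C) = 3 - 0*0 = 3 - ½*0 = 3 + 0 = 3)
-14*(4 + z(2, s)*4)*(-18 + 18) = -14*(4 + 3*4)*(-18 + 18) = -14*(4 + 12)*0 = -224*0 = -14*0 = 0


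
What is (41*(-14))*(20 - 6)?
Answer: -8036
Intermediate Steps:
(41*(-14))*(20 - 6) = -574*14 = -8036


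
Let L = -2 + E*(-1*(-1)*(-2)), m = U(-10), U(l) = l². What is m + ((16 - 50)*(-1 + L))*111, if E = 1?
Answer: 18970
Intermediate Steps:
m = 100 (m = (-10)² = 100)
L = -4 (L = -2 + 1*(-1*(-1)*(-2)) = -2 + 1*(1*(-2)) = -2 + 1*(-2) = -2 - 2 = -4)
m + ((16 - 50)*(-1 + L))*111 = 100 + ((16 - 50)*(-1 - 4))*111 = 100 - 34*(-5)*111 = 100 + 170*111 = 100 + 18870 = 18970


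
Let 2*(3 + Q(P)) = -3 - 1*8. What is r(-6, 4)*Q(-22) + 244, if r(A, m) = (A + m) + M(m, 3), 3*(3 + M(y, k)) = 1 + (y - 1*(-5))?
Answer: 1549/6 ≈ 258.17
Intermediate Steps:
M(y, k) = -1 + y/3 (M(y, k) = -3 + (1 + (y - 1*(-5)))/3 = -3 + (1 + (y + 5))/3 = -3 + (1 + (5 + y))/3 = -3 + (6 + y)/3 = -3 + (2 + y/3) = -1 + y/3)
r(A, m) = -1 + A + 4*m/3 (r(A, m) = (A + m) + (-1 + m/3) = -1 + A + 4*m/3)
Q(P) = -17/2 (Q(P) = -3 + (-3 - 1*8)/2 = -3 + (-3 - 8)/2 = -3 + (½)*(-11) = -3 - 11/2 = -17/2)
r(-6, 4)*Q(-22) + 244 = (-1 - 6 + (4/3)*4)*(-17/2) + 244 = (-1 - 6 + 16/3)*(-17/2) + 244 = -5/3*(-17/2) + 244 = 85/6 + 244 = 1549/6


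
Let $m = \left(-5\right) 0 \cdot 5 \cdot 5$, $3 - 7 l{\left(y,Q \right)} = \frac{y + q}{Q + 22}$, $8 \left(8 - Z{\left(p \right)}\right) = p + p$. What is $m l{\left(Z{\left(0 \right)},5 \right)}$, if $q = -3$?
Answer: $0$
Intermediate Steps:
$Z{\left(p \right)} = 8 - \frac{p}{4}$ ($Z{\left(p \right)} = 8 - \frac{p + p}{8} = 8 - \frac{2 p}{8} = 8 - \frac{p}{4}$)
$l{\left(y,Q \right)} = \frac{3}{7} - \frac{-3 + y}{7 \left(22 + Q\right)}$ ($l{\left(y,Q \right)} = \frac{3}{7} - \frac{\left(y - 3\right) \frac{1}{Q + 22}}{7} = \frac{3}{7} - \frac{\left(-3 + y\right) \frac{1}{22 + Q}}{7} = \frac{3}{7} - \frac{\frac{1}{22 + Q} \left(-3 + y\right)}{7} = \frac{3}{7} - \frac{-3 + y}{7 \left(22 + Q\right)}$)
$m = 0$ ($m = 0 \cdot 5 \cdot 5 = 0 \cdot 5 = 0$)
$m l{\left(Z{\left(0 \right)},5 \right)} = 0 \frac{69 - \left(8 - 0\right) + 3 \cdot 5}{7 \left(22 + 5\right)} = 0 \frac{69 - \left(8 + 0\right) + 15}{7 \cdot 27} = 0 \cdot \frac{1}{7} \cdot \frac{1}{27} \left(69 - 8 + 15\right) = 0 \cdot \frac{1}{7} \cdot \frac{1}{27} \cdot 76 = 0 \cdot \frac{76}{189} = 0$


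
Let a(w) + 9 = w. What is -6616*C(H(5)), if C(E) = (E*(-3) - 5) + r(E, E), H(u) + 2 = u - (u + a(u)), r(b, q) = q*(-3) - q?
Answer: 125704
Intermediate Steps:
a(w) = -9 + w
r(b, q) = -4*q (r(b, q) = -3*q - q = -4*q)
H(u) = 7 - u (H(u) = -2 + (u - (u + (-9 + u))) = -2 + (u - (-9 + 2*u)) = -2 + (u + (9 - 2*u)) = -2 + (9 - u) = 7 - u)
C(E) = -5 - 7*E (C(E) = (E*(-3) - 5) - 4*E = (-3*E - 5) - 4*E = (-5 - 3*E) - 4*E = -5 - 7*E)
-6616*C(H(5)) = -6616*(-5 - 7*(7 - 1*5)) = -6616*(-5 - 7*(7 - 5)) = -6616*(-5 - 7*2) = -6616*(-5 - 14) = -6616*(-19) = 125704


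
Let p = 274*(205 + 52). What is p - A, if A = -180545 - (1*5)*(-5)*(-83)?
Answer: 253038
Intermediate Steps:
p = 70418 (p = 274*257 = 70418)
A = -182620 (A = -180545 - 5*(-5)*(-83) = -180545 - (-25)*(-83) = -180545 - 1*2075 = -180545 - 2075 = -182620)
p - A = 70418 - 1*(-182620) = 70418 + 182620 = 253038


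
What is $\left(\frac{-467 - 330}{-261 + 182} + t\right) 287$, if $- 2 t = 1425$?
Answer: $- \frac{31851547}{158} \approx -2.0159 \cdot 10^{5}$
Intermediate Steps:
$t = - \frac{1425}{2}$ ($t = \left(- \frac{1}{2}\right) 1425 = - \frac{1425}{2} \approx -712.5$)
$\left(\frac{-467 - 330}{-261 + 182} + t\right) 287 = \left(\frac{-467 - 330}{-261 + 182} - \frac{1425}{2}\right) 287 = \left(- \frac{797}{-79} - \frac{1425}{2}\right) 287 = \left(\left(-797\right) \left(- \frac{1}{79}\right) - \frac{1425}{2}\right) 287 = \left(\frac{797}{79} - \frac{1425}{2}\right) 287 = \left(- \frac{110981}{158}\right) 287 = - \frac{31851547}{158}$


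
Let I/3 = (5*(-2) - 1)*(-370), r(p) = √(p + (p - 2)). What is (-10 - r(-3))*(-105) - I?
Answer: -11160 + 210*I*√2 ≈ -11160.0 + 296.98*I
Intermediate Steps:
r(p) = √(-2 + 2*p) (r(p) = √(p + (-2 + p)) = √(-2 + 2*p))
I = 12210 (I = 3*((5*(-2) - 1)*(-370)) = 3*((-10 - 1)*(-370)) = 3*(-11*(-370)) = 3*4070 = 12210)
(-10 - r(-3))*(-105) - I = (-10 - √(-2 + 2*(-3)))*(-105) - 1*12210 = (-10 - √(-2 - 6))*(-105) - 12210 = (-10 - √(-8))*(-105) - 12210 = (-10 - 2*I*√2)*(-105) - 12210 = (1050 + 210*I*√2) - 12210 = -11160 + 210*I*√2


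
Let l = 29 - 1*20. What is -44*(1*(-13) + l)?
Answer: 176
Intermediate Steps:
l = 9 (l = 29 - 20 = 9)
-44*(1*(-13) + l) = -44*(1*(-13) + 9) = -44*(-13 + 9) = -44*(-4) = 176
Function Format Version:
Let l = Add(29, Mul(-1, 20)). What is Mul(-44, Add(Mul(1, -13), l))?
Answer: 176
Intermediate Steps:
l = 9 (l = Add(29, -20) = 9)
Mul(-44, Add(Mul(1, -13), l)) = Mul(-44, Add(Mul(1, -13), 9)) = Mul(-44, Add(-13, 9)) = Mul(-44, -4) = 176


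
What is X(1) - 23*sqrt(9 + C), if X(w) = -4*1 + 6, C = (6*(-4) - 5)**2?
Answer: 2 - 115*sqrt(34) ≈ -668.56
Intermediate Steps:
C = 841 (C = (-24 - 5)**2 = (-29)**2 = 841)
X(w) = 2 (X(w) = -4 + 6 = 2)
X(1) - 23*sqrt(9 + C) = 2 - 23*sqrt(9 + 841) = 2 - 115*sqrt(34)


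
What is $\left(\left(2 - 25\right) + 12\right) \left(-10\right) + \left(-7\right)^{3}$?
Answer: $-233$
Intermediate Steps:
$\left(\left(2 - 25\right) + 12\right) \left(-10\right) + \left(-7\right)^{3} = \left(\left(2 - 25\right) + 12\right) \left(-10\right) - 343 = \left(-23 + 12\right) \left(-10\right) - 343 = \left(-11\right) \left(-10\right) - 343 = 110 - 343 = -233$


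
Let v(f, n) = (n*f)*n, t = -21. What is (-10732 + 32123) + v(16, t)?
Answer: 28447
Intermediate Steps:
v(f, n) = f*n² (v(f, n) = (f*n)*n = f*n²)
(-10732 + 32123) + v(16, t) = (-10732 + 32123) + 16*(-21)² = 21391 + 16*441 = 21391 + 7056 = 28447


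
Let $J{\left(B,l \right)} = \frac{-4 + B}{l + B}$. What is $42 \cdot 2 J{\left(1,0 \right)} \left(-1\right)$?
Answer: $252$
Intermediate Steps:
$J{\left(B,l \right)} = \frac{-4 + B}{B + l}$
$42 \cdot 2 J{\left(1,0 \right)} \left(-1\right) = 42 \cdot 2 \frac{-4 + 1}{1 + 0} \left(-1\right) = 42 \cdot 2 \cdot 1^{-1} \left(-3\right) \left(-1\right) = 42 \cdot 2 \cdot 1 \left(-3\right) \left(-1\right) = 42 \cdot 2 \left(-3\right) \left(-1\right) = 42 \left(\left(-6\right) \left(-1\right)\right) = 42 \cdot 6 = 252$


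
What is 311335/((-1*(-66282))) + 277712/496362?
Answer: 28823695009/5483311014 ≈ 5.2566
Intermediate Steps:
311335/((-1*(-66282))) + 277712/496362 = 311335/66282 + 277712*(1/496362) = 311335*(1/66282) + 138856/248181 = 311335/66282 + 138856/248181 = 28823695009/5483311014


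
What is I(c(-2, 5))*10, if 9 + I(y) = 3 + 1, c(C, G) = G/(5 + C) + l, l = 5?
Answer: -50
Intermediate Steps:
c(C, G) = 5 + G/(5 + C) (c(C, G) = G/(5 + C) + 5 = 5 + G/(5 + C))
I(y) = -5 (I(y) = -9 + (3 + 1) = -9 + 4 = -5)
I(c(-2, 5))*10 = -5*10 = -50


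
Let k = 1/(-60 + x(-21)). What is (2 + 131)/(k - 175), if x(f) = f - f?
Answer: -7980/10501 ≈ -0.75993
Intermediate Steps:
x(f) = 0
k = -1/60 (k = 1/(-60 + 0) = 1/(-60) = -1/60 ≈ -0.016667)
(2 + 131)/(k - 175) = (2 + 131)/(-1/60 - 175) = 133/(-10501/60) = 133*(-60/10501) = -7980/10501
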